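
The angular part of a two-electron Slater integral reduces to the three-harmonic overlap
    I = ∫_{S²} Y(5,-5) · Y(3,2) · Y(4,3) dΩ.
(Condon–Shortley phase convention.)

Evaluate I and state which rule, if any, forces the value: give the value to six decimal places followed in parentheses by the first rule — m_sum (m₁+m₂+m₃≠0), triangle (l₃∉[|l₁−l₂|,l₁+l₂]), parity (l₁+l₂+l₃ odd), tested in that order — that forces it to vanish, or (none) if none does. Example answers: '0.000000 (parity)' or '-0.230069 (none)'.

-0.212007 (none)

Rules hold: Σm=0, L=12 even, 2≤4≤8.
N = 11·7·9 = 693
Δ = 4!·6!·2!/13! = 1/180180
Racah Σ t=1..3: t=1:−1/576 t=2:+1/144 t=3:−1/576 = 1/288
⇒ 3j(5 3 4; 0 0 0)² = 20/1001, sgn +1
Racah Σ t=4..4: t=4:+1/17280 = 1/17280
⇒ 3j(5 3 4; -5 2 3)² = 35/858, sgn -1
4πI² = N·(3j₀)²·(3jₘ)² = 1050/1859
I = -1·√(0.56482/4π) = -0.21200691
No selection rule forces the value: the integral is nonzero (none).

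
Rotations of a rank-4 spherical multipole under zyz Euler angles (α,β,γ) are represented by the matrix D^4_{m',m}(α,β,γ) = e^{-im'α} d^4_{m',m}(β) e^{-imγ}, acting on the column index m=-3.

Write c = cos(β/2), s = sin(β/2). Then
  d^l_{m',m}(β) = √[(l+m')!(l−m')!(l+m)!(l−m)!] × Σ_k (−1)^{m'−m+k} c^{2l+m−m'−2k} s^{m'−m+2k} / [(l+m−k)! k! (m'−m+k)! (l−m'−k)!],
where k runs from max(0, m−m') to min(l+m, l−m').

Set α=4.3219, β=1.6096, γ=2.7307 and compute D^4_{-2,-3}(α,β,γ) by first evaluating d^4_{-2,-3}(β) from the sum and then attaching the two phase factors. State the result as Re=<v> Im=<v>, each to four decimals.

First d^4_{-2,-3}(β=1.6096), then the phase factors e^{-i(-2)α} and e^{-i(-3)γ}:
Half-angle: c=0.693255, s=0.720692. N=√(2·720·1·5040)=2693.993318
k: max(0,(-3)−(-2))=0 … min(4+(-3),4−(-2))=1
  k=0: (−1)^1·2693.9933/(720)·0.6933^7·0.7207^1 = -0.207523
  k=1: (−1)^2·2693.9933/(240)·0.6933^5·0.7207^3 = +0.672823
d^4_{-2,-3}(1.6096) = -0.207523 +0.672823 = +0.465300
Attach z-rotation phases: D = e^{-i(-2)(4.3219)}·(+0.465300)·e^{-i(-3)(2.7307)} = -0.199392-0.420412i

Re=-0.1994 Im=-0.4204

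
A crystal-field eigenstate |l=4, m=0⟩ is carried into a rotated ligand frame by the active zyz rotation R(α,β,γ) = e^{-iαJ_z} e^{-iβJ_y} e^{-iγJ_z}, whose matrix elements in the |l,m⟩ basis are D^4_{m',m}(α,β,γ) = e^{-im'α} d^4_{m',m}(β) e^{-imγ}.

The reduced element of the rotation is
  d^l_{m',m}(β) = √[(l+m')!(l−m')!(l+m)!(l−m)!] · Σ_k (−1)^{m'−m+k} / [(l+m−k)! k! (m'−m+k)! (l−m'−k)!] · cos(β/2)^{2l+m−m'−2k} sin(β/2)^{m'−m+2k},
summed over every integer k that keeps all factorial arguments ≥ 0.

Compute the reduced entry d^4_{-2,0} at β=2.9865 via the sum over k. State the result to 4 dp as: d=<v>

d=0.0550

d^4_{-2,0}(β=2.9865) via the finite sum:
Half-angle: c=0.077469, s=0.996995. N=√(2·720·24·24)=910.735966
k: max(0,(0)−(-2))=2 … min(4+(0),4−(-2))=4
  k=2: (−1)^0·910.7360/(96)·0.0775^6·0.9970^2 = +0.000002
  k=3: (−1)^1·910.7360/(36)·0.0775^4·0.9970^4 = -0.000900
  k=4: (−1)^2·910.7360/(96)·0.0775^2·0.9970^6 = +0.055915
d^4_{-2,0}(2.9865) = +0.000002 -0.000900 +0.055915 = +0.055017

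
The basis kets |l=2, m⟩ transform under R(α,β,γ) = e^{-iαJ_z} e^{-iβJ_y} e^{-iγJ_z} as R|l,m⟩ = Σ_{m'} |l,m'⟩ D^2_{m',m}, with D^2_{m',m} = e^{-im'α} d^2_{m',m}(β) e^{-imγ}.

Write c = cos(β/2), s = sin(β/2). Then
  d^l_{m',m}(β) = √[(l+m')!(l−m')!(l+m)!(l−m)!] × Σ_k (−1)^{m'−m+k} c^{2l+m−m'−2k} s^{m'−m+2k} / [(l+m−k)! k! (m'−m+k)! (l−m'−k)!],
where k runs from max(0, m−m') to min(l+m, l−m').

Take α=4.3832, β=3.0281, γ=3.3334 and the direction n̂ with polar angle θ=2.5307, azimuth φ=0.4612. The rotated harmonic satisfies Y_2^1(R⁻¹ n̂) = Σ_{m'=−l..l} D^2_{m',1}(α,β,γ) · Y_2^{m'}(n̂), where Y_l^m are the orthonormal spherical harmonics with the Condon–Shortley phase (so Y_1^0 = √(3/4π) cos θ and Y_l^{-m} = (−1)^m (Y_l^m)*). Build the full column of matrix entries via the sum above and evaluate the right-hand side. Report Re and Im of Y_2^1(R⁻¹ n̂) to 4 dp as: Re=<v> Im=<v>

Re=0.3354 Im=0.1787

Need the full column D^2_{m',1} for m'=−2..2 at α=4.3832, β=3.0281, γ=3.3334.
cos(β/2)=0.056716, sin(β/2)=0.998390
d^2_{-2,1}: single k=3 term ⇒ +0.112885;  D = +0.074486-0.084822i
d^2_{-1,1}: k∈[2..3] ⇒ +0.009619 -0.993577 = -0.983958;  D = -0.489760-0.853410i
d^2_{0,1}: k∈[1..2] ⇒ +0.000446 -0.138255 = -0.137809;  D = +0.135282-0.026271i
d^2_{1,1}: k∈[0..1] ⇒ +0.000010 -0.009619 = -0.009609;  D = -0.001316+0.009518i
d^2_{2,1}: single k=0 term ⇒ -0.000364;  D = -0.000325-0.000164i
Y_2^{m'}(θ=2.5307,φ=0.4612) and Σ D·Y over m':
  (+0.0745-0.0848i)·(+0.0768-0.1013i)  (-0.4898-0.8534i)·(-0.3251+0.1615i)  (+0.1353-0.0263i)·(+0.3195+0.0000i)  (-0.0013+0.0095i)·(+0.3251+0.1615i)  (-0.0003-0.0002i)·(+0.0768+0.1013i)
Y_2^1(R⁻¹ n̂) = +0.335430+0.178683i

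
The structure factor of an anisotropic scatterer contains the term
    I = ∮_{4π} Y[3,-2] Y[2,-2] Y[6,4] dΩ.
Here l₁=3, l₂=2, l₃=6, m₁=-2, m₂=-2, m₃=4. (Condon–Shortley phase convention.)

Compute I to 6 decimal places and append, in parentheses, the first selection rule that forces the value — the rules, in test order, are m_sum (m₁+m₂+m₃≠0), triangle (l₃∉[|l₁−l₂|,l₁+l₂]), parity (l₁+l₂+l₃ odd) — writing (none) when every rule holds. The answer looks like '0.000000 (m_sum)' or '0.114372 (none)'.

0.000000 (triangle)

l₃=6 ∉ [1,5] — triangle fails ⇒ I = 0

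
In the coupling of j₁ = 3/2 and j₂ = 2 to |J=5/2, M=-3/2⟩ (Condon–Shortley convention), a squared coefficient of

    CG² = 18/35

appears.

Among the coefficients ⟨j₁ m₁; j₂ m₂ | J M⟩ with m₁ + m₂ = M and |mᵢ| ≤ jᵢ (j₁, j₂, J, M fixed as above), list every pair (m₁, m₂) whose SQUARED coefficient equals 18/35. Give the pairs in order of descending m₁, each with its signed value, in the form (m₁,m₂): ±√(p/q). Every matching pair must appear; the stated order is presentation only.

(-3/2,0): −√(18/35)

Admissible pairs with m₁+m₂ = M = -3/2: (-3/2,0), (-1/2,-1), (1/2,-2)
  (m₁,m₂)=(1/2,-2): CG² = 16/35, CG = +√(16/35)
  (m₁,m₂)=(-1/2,-1): CG² = 1/35, CG = +√(1/35)
  (m₁,m₂)=(-3/2,0): CG² = 18/35, CG = −√(18/35)   ← matches the target
Pairs with CG² = 18/35: (-3/2,0): −√(18/35)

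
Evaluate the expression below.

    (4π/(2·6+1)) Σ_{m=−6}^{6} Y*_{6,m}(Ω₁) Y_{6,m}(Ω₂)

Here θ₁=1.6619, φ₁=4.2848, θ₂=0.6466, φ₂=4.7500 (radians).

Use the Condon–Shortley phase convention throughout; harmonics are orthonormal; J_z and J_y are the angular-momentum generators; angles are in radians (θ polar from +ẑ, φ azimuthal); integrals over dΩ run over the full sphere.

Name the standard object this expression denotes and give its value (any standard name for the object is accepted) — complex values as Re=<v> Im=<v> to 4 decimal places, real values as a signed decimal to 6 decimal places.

This sum is the spherical-harmonic addition theorem: it equals the Legendre polynomial P_l(cos γ) of the angle γ between the two directions.
Expand P_6 via completeness: Σ_{m} conj(Y_{6,m}) at Ω₁ times Y_{6,m} at Ω₂ —
  [-6]  conj(Y_{6,-6})(Ω₁) = +0.395146+0.256667i ; Y_{6,-6}(Ω₂) = -0.022517+0.005169i ; Δ = -0.010224-0.003737i
  [-5]  conj(Y_{6,-5})(Ω₁) = +0.125770-0.080109i ; Y_{6,-5}(Ω₂) = +0.019820+0.104151i ; Δ = +0.010836+0.011511i
  [-4]  conj(Y_{6,-4})(Ω₁) = +0.044368+0.315850i ; Y_{6,-4}(Ω₂) = +0.279192-0.042323i ; Δ = +0.025755+0.086305i
  [-3]  conj(Y_{6,-3})(Ω₁) = +0.163241+0.048363i ; Y_{6,-3}(Ω₂) = -0.051298-0.452704i ; Δ = +0.013520-0.076381i
  [-2]  conj(Y_{6,-2})(Ω₁) = -0.180822+0.207998i ; Y_{6,-2}(Ω₂) = -0.344806+0.025986i ; Δ = +0.056943-0.076418i
  [-1]  conj(Y_{6,-1})(Ω₁) = +0.073581+0.161467i ; Y_{6,-1}(Ω₂) = -0.005359-0.142404i ; Δ = +0.022599-0.011344i
  [+0]  conj(Y_{6,0})(Ω₁) = -0.263963-0.000000i ; Y_{6,0}(Ω₂) = -0.395711+0.000000i ; Δ = +0.104453+0.000000i
  [+1]  conj(Y_{6,1})(Ω₁) = -0.073581+0.161467i ; Y_{6,1}(Ω₂) = +0.005359-0.142404i ; Δ = +0.022599+0.011344i
  [+2]  conj(Y_{6,2})(Ω₁) = -0.180822-0.207998i ; Y_{6,2}(Ω₂) = -0.344806-0.025986i ; Δ = +0.056943+0.076418i
  [+3]  conj(Y_{6,3})(Ω₁) = -0.163241+0.048363i ; Y_{6,3}(Ω₂) = +0.051298-0.452704i ; Δ = +0.013520+0.076381i
  [+4]  conj(Y_{6,4})(Ω₁) = +0.044368-0.315850i ; Y_{6,4}(Ω₂) = +0.279192+0.042323i ; Δ = +0.025755-0.086305i
  [+5]  conj(Y_{6,5})(Ω₁) = -0.125770-0.080109i ; Y_{6,5}(Ω₂) = -0.019820+0.104151i ; Δ = +0.010836-0.011511i
  [+6]  conj(Y_{6,6})(Ω₁) = +0.395146-0.256667i ; Y_{6,6}(Ω₂) = -0.022517-0.005169i ; Δ = -0.010224+0.003737i
Total Σ_m = +0.343313+0.000000i. Multiply by 0.966644: +0.331861+0.000000i. P_6(cos γ) = 0.331861

Legendre polynomial (addition theorem), +0.331861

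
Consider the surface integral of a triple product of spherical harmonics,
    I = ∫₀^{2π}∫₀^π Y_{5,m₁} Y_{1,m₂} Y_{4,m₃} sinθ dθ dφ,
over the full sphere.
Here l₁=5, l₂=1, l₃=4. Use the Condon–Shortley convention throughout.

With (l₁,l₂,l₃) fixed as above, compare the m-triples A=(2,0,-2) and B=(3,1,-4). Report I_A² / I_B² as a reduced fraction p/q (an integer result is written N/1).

Same 5,1,4: normalisation and zero-m 3j drop out of the ratio.
A: Δ: 2! 8! 0! / 11! → 1/495; sum: t=1:−1/1440 = -1/1440; 3j²(5 1 4; 2 0 -2) = Δ·Π!·Σ² = 7/165  (sign -1)
B: Δ: 2! 8! 0! / 11! → 1/495; sum: t=2:+1/80640 = 1/80640; 3j²(5 1 4; 3 1 -4) = Δ·Π!·Σ² = 1/495  (sign +1)
I_A²/I_B² = (7/165)/(1/495) = 21/1

21/1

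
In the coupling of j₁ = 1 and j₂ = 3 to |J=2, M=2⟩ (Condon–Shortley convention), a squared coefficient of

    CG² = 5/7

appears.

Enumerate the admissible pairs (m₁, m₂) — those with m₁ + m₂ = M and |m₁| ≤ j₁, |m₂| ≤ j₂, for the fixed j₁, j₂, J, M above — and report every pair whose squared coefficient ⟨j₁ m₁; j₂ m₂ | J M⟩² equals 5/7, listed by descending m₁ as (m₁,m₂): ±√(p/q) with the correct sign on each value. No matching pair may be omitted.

Admissible pairs with m₁+m₂ = M = 2: (-1,3), (0,2), (1,1)
  (m₁,m₂)=(1,1): CG² = 1/21, CG = +√(1/21)
  (m₁,m₂)=(0,2): CG² = 5/21, CG = −√(5/21)
  (m₁,m₂)=(-1,3): CG² = 5/7, CG = +√(5/7)   ← matches the target
Pairs with CG² = 5/7: (-1,3): +√(5/7)

(-1,3): +√(5/7)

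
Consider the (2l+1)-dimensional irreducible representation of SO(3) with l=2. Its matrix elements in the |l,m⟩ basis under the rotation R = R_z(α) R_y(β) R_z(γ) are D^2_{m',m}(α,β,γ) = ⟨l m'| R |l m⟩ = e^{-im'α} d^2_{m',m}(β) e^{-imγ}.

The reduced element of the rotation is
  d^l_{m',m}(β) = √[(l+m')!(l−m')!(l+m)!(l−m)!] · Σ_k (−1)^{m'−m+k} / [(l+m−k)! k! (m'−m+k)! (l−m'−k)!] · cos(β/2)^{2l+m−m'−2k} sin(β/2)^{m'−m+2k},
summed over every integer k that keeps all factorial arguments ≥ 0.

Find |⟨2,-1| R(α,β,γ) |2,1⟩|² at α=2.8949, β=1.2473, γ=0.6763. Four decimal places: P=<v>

First d^2_{-1,1}(β=1.2473), then the phase factors e^{-i(-1)α} and e^{-i(1)γ}:
c=cos(1.247300/2)=0.811752, s=sin(1.247300/2)=0.584002; N=√[1·6·6·1]=6.000000
Admissible k: 2..3 (factorial args all ≥0)
  k=2: (−1)^0·6.0000/(2)·0.8118^2·0.5840^2 = +0.674213
  k=3: (−1)^1·6.0000/(6)·0.8118^0·0.5840^4 = -0.116321
d^2_{-1,1}(1.2473) = +0.674213 -0.116321 = +0.557892
|D^2_{-1,1}|² = |d^2_{-1,1}(β)|² = (+0.557892)² = 0.311243 (the z-rotation phases have unit modulus)

P=0.3112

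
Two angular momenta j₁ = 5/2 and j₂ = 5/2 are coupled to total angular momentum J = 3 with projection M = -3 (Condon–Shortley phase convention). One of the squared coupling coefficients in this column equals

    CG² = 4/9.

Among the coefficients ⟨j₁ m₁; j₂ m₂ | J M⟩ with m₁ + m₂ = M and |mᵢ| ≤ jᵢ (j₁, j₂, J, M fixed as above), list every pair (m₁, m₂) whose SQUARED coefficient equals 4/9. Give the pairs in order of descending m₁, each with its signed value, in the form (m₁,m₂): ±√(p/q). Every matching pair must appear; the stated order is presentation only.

Admissible pairs with m₁+m₂ = M = -3: (-5/2,-1/2), (-3/2,-3/2), (-1/2,-5/2)
  (m₁,m₂)=(-1/2,-5/2): CG² = 5/18, CG = +√(5/18)
  (m₁,m₂)=(-3/2,-3/2): CG² = 4/9, CG = −√(4/9)   ← matches the target
  (m₁,m₂)=(-5/2,-1/2): CG² = 5/18, CG = +√(5/18)
Pairs with CG² = 4/9: (-3/2,-3/2): −√(4/9)

(-3/2,-3/2): −√(4/9)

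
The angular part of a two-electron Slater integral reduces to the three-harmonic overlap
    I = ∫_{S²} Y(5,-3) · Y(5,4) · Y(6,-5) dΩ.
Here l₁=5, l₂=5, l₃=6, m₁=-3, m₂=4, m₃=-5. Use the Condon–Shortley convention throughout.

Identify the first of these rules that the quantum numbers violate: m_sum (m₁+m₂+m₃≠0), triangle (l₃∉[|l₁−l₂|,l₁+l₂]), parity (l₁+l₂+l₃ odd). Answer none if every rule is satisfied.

m₁+m₂+m₃ = -3 + 4 − 5 = -4  ✗
triangle: |5−5|=0 ≤ l₃=6 ≤ 5+5=10
parity: l₁+l₂+l₃ = 16 is even

m_sum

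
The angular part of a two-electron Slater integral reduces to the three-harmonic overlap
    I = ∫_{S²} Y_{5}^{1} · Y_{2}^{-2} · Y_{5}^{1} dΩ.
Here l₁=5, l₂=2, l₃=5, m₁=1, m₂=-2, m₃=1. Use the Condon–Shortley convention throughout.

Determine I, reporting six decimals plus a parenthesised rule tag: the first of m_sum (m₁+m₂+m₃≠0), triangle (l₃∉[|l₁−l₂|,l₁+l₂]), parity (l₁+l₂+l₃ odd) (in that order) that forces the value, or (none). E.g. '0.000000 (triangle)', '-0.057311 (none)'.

Rules hold: Σm=0, L=12 even, 3≤5≤7.
N = 11·5·11 = 605
Δ = 2!·8!·2!/13! = 1/38610
Racah Σ t=0..2: t=0:+1/2880 t=1:−1/576 t=2:+1/2880 = -1/960
⇒ 3j(5 2 5; 0 0 0)² = 10/429, sgn +1
Racah Σ t=0..0: t=0:+1/2304 = 1/2304
⇒ 3j(5 2 5; 1 -2 1)² = 5/143, sgn +1
4πI² = N·(3j₀)²·(3jₘ)² = 250/507
I = +1·√(0.493097/4π) = 0.19808933
No selection rule forces the value: the integral is nonzero (none).

0.198089 (none)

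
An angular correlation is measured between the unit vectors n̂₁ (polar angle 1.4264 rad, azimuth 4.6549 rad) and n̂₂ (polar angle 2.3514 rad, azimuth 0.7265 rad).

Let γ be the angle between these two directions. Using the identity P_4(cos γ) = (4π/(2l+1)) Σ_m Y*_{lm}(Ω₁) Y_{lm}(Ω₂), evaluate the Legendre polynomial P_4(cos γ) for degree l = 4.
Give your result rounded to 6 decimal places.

Expand P_4 via completeness: Σ_{m} conj(Y_{4,m}) at Ω₁ times Y_{4,m} at Ω₂ —
  m=-4: Y*=0.41322 - 0.09673j  Y=-0.10965 - 0.02632j  product -0.04786 - 0.00027j
  m=-3: Y*=0.02995 + 0.17195j  Y=0.18064 + 0.25916j  product -0.03915 + 0.03882j
  m=-2: Y*=0.27827 - 0.03214j  Y=0.04895 - 0.41361j  product 0.00033 - 0.11667j
  m=-1: Y*=0.01105 + 0.19202j  Y=-0.08247 + 0.07329j  product -0.01498 - 0.01503j
  m=+0: Y*=0.25323 + 0.00000j  Y=-0.34625 + 0.00000j  product -0.08768 + 0.00000j
  m=+1: Y*=-0.01105 + 0.19202j  Y=0.08247 + 0.07329j  product -0.01498 + 0.01503j
  m=+2: Y*=0.27827 + 0.03214j  Y=0.04895 + 0.41361j  product 0.00033 + 0.11667j
  m=+3: Y*=-0.02995 + 0.17195j  Y=-0.18064 + 0.25916j  product -0.03915 - 0.03882j
  m=+4: Y*=0.41322 + 0.09673j  Y=-0.10965 + 0.02632j  product -0.04786 + 0.00027j
Σ over m = -0.29101 + 0.00000j; ×(4π/9) → -0.40633 + 0.00000j. Real part: -0.406331

-0.406331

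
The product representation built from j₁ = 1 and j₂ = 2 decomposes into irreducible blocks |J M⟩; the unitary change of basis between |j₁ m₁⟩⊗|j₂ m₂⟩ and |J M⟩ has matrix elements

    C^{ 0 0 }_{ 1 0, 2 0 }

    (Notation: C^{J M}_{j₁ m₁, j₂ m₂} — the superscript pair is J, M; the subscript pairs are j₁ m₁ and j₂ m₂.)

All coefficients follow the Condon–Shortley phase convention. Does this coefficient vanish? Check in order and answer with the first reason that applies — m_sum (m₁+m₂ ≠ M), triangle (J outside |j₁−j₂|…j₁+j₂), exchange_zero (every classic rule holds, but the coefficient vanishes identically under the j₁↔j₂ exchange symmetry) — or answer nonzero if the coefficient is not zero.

m-sum: m₁+m₂ = 0+0 = 0, M = 0  ✓
triangle: need |j₁−j₂| ≤ J ≤ j₁+j₂, i.e. J ∈ [1, 3]; J = 0 is outside ✗ ⇒ coefficient is 0

triangle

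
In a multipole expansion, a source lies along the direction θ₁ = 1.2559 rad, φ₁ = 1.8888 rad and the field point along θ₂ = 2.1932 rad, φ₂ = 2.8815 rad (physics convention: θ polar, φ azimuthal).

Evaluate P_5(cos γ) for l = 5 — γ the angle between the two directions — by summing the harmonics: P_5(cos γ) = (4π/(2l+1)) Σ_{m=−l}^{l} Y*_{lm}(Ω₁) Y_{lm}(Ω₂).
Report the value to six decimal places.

Summing Y*_{l m}(θ₁,φ₁)·Y_{l m}(θ₂,φ₂) over m ∈ [−5, 5]; prefactor 4π/(2·5+1) = 1.142397:
  [-5]  conj(Y_{5,-5})(Ω₁) = (-0.360639, -0.006933) ; Y_{5,-5}(Ω₂) = (-0.043883, -0.158357) ; Δ = (0.014728, 0.057414)
  [-4]  conj(Y_{5,-4})(Ω₁) = (0.109368, 0.355088) ; Y_{5,-4}(Ω₂) = (-0.188633, -0.321631) ; Δ = (0.093577, -0.102157)
  [-3]  conj(Y_{5,-3})(Ω₁) = (-0.033155, 0.023509) ; Y_{5,-3}(Ω₂) = (-0.271503, -0.268736) ; Δ = (0.015319, 0.002527)
  [-2]  conj(Y_{5,-2})(Ω₁) = (0.271901, 0.200760) ; Y_{5,-2}(Ω₂) = (-0.011110, -0.006364) ; Δ = (-0.001743, -0.003961)
  [-1]  conj(Y_{5,-1})(Ω₁) = (0.014256, -0.043308) ; Y_{5,-1}(Ω₂) = (0.335067, 0.089168) ; Δ = (0.008638, -0.013240)
  [+0]  conj(Y_{5,0})(Ω₁) = (0.321102, -0.000000) ; Y_{5,0}(Ω₂) = (0.103216, 0.000000) ; Δ = (0.033143, 0.000000)
  [+1]  conj(Y_{5,1})(Ω₁) = (-0.014256, -0.043308) ; Y_{5,1}(Ω₂) = (-0.335067, 0.089168) ; Δ = (0.008638, 0.013240)
  [+2]  conj(Y_{5,2})(Ω₁) = (0.271901, -0.200760) ; Y_{5,2}(Ω₂) = (-0.011110, 0.006364) ; Δ = (-0.001743, 0.003961)
  [+3]  conj(Y_{5,3})(Ω₁) = (0.033155, 0.023509) ; Y_{5,3}(Ω₂) = (0.271503, -0.268736) ; Δ = (0.015319, -0.002527)
  [+4]  conj(Y_{5,4})(Ω₁) = (0.109368, -0.355088) ; Y_{5,4}(Ω₂) = (-0.188633, 0.321631) ; Δ = (0.093577, 0.102157)
  [+5]  conj(Y_{5,5})(Ω₁) = (0.360639, -0.006933) ; Y_{5,5}(Ω₂) = (0.043883, -0.158357) ; Δ = (0.014728, -0.057414)
Total Σ_m = (0.294182, 0.000000). Multiply by 1.142397: (0.336073, 0.000000). P_5(cos γ) = 0.336073

0.336073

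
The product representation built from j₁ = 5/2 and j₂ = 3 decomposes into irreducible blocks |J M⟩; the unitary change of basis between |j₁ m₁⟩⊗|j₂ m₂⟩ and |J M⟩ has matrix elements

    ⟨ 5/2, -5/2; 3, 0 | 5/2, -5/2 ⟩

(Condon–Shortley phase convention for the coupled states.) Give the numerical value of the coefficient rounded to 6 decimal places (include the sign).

-0.345033  (= −√(5/42))

triangle: 3!×2!×3!/9! = 72/362880
(j±m)!: 0!×5!×3!×3!×0!×5! = 518400
prefactor² = (2J+1)×Δ×N² = 4320/7
  k=3: −1/(3!×0!×2!×0!×0!×3!) = -1/72
Σ = -1/72  ⇒  CG² = 4320/7×(-1/72)² = 5/42
CG = −√(5/42) = -0.345033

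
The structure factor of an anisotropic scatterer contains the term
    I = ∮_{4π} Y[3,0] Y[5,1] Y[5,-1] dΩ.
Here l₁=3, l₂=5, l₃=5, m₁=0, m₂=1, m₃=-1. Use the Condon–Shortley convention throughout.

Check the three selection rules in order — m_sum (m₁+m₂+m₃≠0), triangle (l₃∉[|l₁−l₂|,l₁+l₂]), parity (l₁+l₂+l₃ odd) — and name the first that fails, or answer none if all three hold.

parity

Σmᵢ = 0  ✓
l₃∈[|l₁−l₂|,l₁+l₂]=[2,8], have l₃=5  ✓
Σlᵢ = 13 ⇒ odd  ✗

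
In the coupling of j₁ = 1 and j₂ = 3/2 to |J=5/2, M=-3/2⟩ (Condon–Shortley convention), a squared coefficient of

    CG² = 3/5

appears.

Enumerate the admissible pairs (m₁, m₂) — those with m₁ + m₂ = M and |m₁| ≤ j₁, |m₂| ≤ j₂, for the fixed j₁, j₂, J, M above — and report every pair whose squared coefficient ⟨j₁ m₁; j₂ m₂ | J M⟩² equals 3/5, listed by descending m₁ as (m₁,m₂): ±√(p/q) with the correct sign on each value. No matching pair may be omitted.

(-1,-1/2): +√(3/5)

Admissible pairs with m₁+m₂ = M = -3/2: (-1,-1/2), (0,-3/2)
  (m₁,m₂)=(0,-3/2): CG² = 2/5, CG = +√(2/5)
  (m₁,m₂)=(-1,-1/2): CG² = 3/5, CG = +√(3/5)   ← matches the target
Pairs with CG² = 3/5: (-1,-1/2): +√(3/5)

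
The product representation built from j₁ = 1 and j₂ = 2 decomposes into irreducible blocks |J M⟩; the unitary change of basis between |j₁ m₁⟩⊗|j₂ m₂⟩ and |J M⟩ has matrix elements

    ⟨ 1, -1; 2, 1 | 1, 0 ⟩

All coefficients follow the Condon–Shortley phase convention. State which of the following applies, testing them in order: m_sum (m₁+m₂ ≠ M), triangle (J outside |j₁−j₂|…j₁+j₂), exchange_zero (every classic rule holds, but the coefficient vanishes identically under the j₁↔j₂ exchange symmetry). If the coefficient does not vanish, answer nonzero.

m-sum: m₁+m₂ = -1+1 = 0, M = 0  ✓
triangle: |j₁−j₂| = 1 ≤ J = 1 ≤ j₁+j₂ = 3  ✓
exchange: j₁≠j₂ or m₁≠m₂ — the exchange symmetry imposes no constraint here
value check: CG = +√(3/10) = +0.547723 ≠ 0

nonzero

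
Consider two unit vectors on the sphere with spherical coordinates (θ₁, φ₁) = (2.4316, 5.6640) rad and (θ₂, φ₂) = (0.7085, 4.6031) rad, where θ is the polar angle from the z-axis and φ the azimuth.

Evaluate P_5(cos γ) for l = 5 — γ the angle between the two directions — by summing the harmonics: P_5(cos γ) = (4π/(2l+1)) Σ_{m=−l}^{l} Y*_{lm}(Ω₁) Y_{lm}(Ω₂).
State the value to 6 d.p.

-0.306275

Summing Y*_{l m}(θ₁,φ₁)·Y_{l m}(θ₂,φ₂) over m ∈ [−5, 5]; prefactor 4π/(2·5+1) = 1.142397:
  term(m=-5) = 0.00165 - 0.00245j   from Y*(Ω₁)=-0.05456 - 0.00249j, Y(Ω₂)=-0.02813 + 0.04626j
  term(m=-4) = 0.01814 + 0.03581j   from Y*(Ω₁)=0.15814 + 0.12396j, Y(Ω₂)=0.18101 + 0.08459j
  term(m=-3) = -0.15962 - 0.00657j   from Y*(Ω₁)=-0.11317 - 0.38377j, Y(Ω₂)=0.12858 - 0.37802j
  term(m=-2) = 0.08246 - 0.13420j   from Y*(Ω₁)=-0.12926 + 0.37442j, Y(Ω₂)=-0.38819 - 0.08623j
  term(m=-1) = 0.00020 + 0.00036j   from Y*(Ω₁)=-0.01796 + 0.01280j, Y(Ω₂)=0.00206 - 0.01877j
  term(m=+0) = -0.15376 + 0.00000j   from Y*(Ω₁)=0.39204 + 0.00000j, Y(Ω₂)=-0.39221 + 0.00000j
  term(m=+1) = 0.00020 - 0.00036j   from Y*(Ω₁)=0.01796 + 0.01280j, Y(Ω₂)=-0.00206 - 0.01877j
  term(m=+2) = 0.08246 + 0.13420j   from Y*(Ω₁)=-0.12926 - 0.37442j, Y(Ω₂)=-0.38819 + 0.08623j
  term(m=+3) = -0.15962 + 0.00657j   from Y*(Ω₁)=0.11317 - 0.38377j, Y(Ω₂)=-0.12858 - 0.37802j
  term(m=+4) = 0.01814 - 0.03581j   from Y*(Ω₁)=0.15814 - 0.12396j, Y(Ω₂)=0.18101 - 0.08459j
  term(m=+5) = 0.00165 + 0.00245j   from Y*(Ω₁)=0.05456 - 0.00249j, Y(Ω₂)=0.02813 + 0.04626j
Total Σ_m = -0.26810 + 0.00000j. Multiply by 1.142397: -0.30628 + 0.00000j. P_5(cos γ) = -0.306275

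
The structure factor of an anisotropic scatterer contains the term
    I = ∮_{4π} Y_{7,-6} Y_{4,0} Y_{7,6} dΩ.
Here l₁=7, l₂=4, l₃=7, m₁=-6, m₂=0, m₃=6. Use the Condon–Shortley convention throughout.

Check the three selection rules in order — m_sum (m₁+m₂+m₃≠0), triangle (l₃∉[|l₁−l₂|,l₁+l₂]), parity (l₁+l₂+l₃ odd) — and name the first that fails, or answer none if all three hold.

Σmᵢ = 0  ✓
l₃∈[|l₁−l₂|,l₁+l₂]=[3,11], have l₃=7  ✓
Σlᵢ = 18 ⇒ even  ✓

none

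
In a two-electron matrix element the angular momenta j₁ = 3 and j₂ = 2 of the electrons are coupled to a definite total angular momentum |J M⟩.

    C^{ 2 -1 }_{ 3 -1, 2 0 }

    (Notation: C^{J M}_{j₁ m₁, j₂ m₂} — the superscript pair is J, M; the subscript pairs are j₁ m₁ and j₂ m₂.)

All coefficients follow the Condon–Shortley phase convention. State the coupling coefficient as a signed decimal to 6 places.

√[5·3!3!1!/8! · 2!4!2!2!1!3!] = √(36/7)
  +(−1)^1/∏(1,2,3,1,0,0)! = -1/12  (running -1/12)
  +(−1)^2/∏(2,1,2,0,1,1)! = 1/4  (running 1/6)
⟨..|..⟩ = √(36/7)·(1/6) = +0.377964

+0.377964  (= +√(1/7))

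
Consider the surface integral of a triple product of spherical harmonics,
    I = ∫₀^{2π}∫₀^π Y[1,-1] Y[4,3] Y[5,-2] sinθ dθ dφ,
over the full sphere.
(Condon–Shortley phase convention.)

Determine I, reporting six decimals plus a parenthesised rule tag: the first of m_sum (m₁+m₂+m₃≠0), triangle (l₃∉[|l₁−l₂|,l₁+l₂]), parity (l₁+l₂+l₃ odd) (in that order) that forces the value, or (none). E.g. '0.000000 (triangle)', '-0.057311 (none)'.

Checks pass: Σm=0; 10 even; l₃=5∈[3,5].
(2·1+1)(2·4+1)(2·5+1) = 297
Δ: 0! 2! 8! / 11! → 1/495
sum: t=0:+1/576 = 1/576
3j²(1 4 5; 0 0 0) = Δ·Π!·Σ² = 5/99  (sign -1)
sum: t=0:+1/10080 = 1/10080
3j²(1 4 5; -1 3 -2) = Δ·Π!·Σ² = 1/165  (sign -1)
combine: 4πI² = 297·5/99·1/165 = 1/11
take √, sign +1: I = 0.08505478
No selection rule forces the value: the integral is nonzero (none).

0.085055 (none)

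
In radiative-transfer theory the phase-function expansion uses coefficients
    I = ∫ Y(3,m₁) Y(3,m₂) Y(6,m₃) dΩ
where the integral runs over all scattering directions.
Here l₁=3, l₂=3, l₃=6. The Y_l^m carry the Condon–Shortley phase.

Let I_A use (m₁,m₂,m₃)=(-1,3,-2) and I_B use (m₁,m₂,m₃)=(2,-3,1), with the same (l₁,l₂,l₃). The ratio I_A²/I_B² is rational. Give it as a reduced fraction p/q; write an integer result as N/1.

4/1

Same 3,3,6: normalisation and zero-m 3j drop out of the ratio.
A: Δ: 0! 6! 6! / 13! → 1/12012; sum: t=0:+1/34560 = 1/34560; 3j²(3 3 6; -1 3 -2) = Δ·Π!·Σ² = 1/429  (sign +1)
B: Δ: 0! 6! 6! / 13! → 1/12012; sum: t=0:+1/86400 = 1/86400; 3j²(3 3 6; 2 -3 1) = Δ·Π!·Σ² = 1/1716  (sign -1)
I_A²/I_B² = (1/429)/(1/1716) = 4/1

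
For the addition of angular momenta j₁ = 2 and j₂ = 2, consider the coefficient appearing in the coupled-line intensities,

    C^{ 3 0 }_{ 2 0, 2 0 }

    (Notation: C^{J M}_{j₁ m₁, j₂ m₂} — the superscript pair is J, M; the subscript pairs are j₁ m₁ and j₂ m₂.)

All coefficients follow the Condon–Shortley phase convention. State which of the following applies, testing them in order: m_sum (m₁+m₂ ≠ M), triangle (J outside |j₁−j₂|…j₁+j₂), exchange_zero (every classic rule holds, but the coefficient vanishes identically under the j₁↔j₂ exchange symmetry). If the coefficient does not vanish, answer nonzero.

m-sum: m₁+m₂ = 0+0 = 0, M = 0  ✓
triangle: |j₁−j₂| = 0 ≤ J = 3 ≤ j₁+j₂ = 4  ✓
exchange: j₁=j₂ and m₁=m₂, and (−1)^(j₁+j₂−J) = (−1)^1 = −1 forces ⟨j₁m₁;j₂m₂|JM⟩ = −⟨j₂m₂;j₁m₁|JM⟩ = −⟨j₁m₁;j₂m₂|JM⟩ ⇒ the coefficient vanishes identically
Racah sum check: Σ_k collapses to 0 ⇒ CG = 0

exchange_zero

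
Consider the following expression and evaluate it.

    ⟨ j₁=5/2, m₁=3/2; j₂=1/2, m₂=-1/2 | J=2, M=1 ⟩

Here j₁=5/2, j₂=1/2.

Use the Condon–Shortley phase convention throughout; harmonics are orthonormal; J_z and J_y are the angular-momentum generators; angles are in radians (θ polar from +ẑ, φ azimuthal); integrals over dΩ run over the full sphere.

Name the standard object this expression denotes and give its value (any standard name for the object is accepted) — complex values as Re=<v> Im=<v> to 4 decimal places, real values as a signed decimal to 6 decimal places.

Clebsch–Gordan coefficient, +√(2/3) ≈ +0.816497

This is a Clebsch–Gordan (vector-coupling) coefficient.
√[5·1!4!0!/6! · 4!1!0!1!3!1!] = √(24)
  +(−1)^0/∏(0,1,1,0,3,0)! = 1/6  (running 1/6)
⟨..|..⟩ = √(24)·(1/6) = +0.816497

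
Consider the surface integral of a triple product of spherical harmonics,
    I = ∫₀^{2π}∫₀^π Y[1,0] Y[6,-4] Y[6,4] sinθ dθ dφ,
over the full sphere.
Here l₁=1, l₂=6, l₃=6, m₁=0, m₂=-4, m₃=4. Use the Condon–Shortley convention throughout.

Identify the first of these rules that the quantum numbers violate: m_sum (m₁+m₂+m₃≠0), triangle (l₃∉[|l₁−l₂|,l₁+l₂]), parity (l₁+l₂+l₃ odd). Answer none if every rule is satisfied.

m₁+m₂+m₃ = 0 − 4 + 4 = 0  ✓
triangle: |1−6|=5 ≤ l₃=6 ≤ 1+6=7  ✓
parity: l₁+l₂+l₃ = 13 is odd  ✗

parity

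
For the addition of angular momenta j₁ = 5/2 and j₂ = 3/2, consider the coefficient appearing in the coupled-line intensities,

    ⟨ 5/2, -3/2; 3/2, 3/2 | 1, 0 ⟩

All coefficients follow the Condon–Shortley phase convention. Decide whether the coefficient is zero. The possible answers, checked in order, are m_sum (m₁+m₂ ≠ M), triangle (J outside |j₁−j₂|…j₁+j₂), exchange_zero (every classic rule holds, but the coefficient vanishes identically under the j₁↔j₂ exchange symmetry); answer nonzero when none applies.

m-sum: m₁+m₂ = -3/2+3/2 = 0, M = 0  ✓
triangle: |j₁−j₂| = 1 ≤ J = 1 ≤ j₁+j₂ = 4  ✓
exchange: j₁≠j₂ or m₁≠m₂ — the exchange symmetry imposes no constraint here
value check: CG = −√(1/5) = -0.447214 ≠ 0

nonzero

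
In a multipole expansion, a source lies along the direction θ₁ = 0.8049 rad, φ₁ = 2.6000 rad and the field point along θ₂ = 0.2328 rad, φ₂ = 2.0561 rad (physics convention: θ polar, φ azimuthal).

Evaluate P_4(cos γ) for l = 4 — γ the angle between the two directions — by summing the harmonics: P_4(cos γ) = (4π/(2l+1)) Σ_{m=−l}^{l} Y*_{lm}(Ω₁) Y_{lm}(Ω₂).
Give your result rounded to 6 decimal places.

Addition theorem: P_4(cos γ) = (4π/9) Σ_m Y*_{lm}(Ω₁) Y_{lm}(Ω₂), m = −4…4:
  m=-4: Y*=-0.066998-0.098867i  Y=-0.000454-0.001169i  product -0.000085+0.000123i
  m=-3: Y*=+0.017529+0.324399i  Y=+0.014856+0.001714i  product -0.000296+0.004849i
  m=-2: Y*=+0.192439-0.362872i  Y=-0.056590+0.082683i  product +0.019113+0.036446i
  m=-1: Y*=-0.073627+0.044294i  Y=-0.179700-0.340747i  product +0.028324+0.017129i
  m=+0: Y*=-0.352708-0.000000i  Y=+0.631560+0.000000i  product -0.222756-0.000000i
  m=+1: Y*=+0.073627+0.044294i  Y=+0.179700-0.340747i  product +0.028324-0.017129i
  m=+2: Y*=+0.192439+0.362872i  Y=-0.056590-0.082683i  product +0.019113-0.036446i
  m=+3: Y*=-0.017529+0.324399i  Y=-0.014856+0.001714i  product -0.000296-0.004849i
  m=+4: Y*=-0.066998+0.098867i  Y=-0.000454+0.001169i  product -0.000085-0.000123i
Σ over m = -0.128644-0.000000i; ×(4π/9) → -0.179621-0.000000i. Real part: -0.179621

-0.179621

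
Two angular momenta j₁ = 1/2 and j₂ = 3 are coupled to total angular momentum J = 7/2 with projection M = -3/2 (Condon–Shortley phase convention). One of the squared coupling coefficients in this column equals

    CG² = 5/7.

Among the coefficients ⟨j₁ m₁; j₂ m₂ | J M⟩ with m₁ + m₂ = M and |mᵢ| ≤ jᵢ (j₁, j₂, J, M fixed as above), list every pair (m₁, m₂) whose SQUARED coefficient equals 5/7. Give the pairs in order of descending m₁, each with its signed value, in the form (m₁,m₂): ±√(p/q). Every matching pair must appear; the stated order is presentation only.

Admissible pairs with m₁+m₂ = M = -3/2: (-1/2,-1), (1/2,-2)
  (m₁,m₂)=(1/2,-2): CG² = 2/7, CG = +√(2/7)
  (m₁,m₂)=(-1/2,-1): CG² = 5/7, CG = +√(5/7)   ← matches the target
Pairs with CG² = 5/7: (-1/2,-1): +√(5/7)

(-1/2,-1): +√(5/7)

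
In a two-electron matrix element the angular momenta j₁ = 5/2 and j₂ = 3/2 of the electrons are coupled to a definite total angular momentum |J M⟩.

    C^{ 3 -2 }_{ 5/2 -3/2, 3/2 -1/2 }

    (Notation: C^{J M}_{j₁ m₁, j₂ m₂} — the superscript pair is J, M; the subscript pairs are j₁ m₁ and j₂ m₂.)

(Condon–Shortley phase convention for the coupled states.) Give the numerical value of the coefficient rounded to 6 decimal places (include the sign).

j₁+j₂−J=1  J+j₁−j₂=4  J−j₁+j₂=2  j₁+j₂+J+1=8
(j₁±m₁, j₂±m₂, J±M) = (1,4,1,2,1,5)
P² = 48
sum k=0..1:
  [0] +1/24 = 1/24
  [1] −1/12 = -1/12
S = -1/24
C² = P²·S² = 1/12 ; C = -0.288675

−√(1/12) = -0.288675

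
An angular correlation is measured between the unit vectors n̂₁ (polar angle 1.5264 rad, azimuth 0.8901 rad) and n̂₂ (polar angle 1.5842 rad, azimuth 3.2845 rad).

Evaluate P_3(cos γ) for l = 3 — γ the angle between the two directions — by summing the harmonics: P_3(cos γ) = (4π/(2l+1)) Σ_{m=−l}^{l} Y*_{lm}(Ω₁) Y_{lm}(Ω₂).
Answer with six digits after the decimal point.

0.113891

Expand P_3 via completeness: Σ_{m} conj(Y_{3,m}) at Ω₁ times Y_{3,m} at Ω₂ —
  m=-3: Y*=-0.37064 + 0.18888j  Y=-0.37936 + 0.17340j  product 0.10786 - 0.13592j
  m=-2: Y*=-0.00941 + 0.04428j  Y=-0.01314 + 0.00386j  product -0.00005 - 0.00062j
  m=-1: Y*=-0.20119 - 0.24844j  Y=0.31957 - 0.04598j  product -0.07572 - 0.07014j
  m=+0: Y*=-0.04952 + 0.00000j  Y=0.01500 + 0.00000j  product -0.00074 + 0.00000j
  m=+1: Y*=0.20119 - 0.24844j  Y=-0.31957 - 0.04598j  product -0.07572 + 0.07014j
  m=+2: Y*=-0.00941 - 0.04428j  Y=-0.01314 - 0.00386j  product -0.00005 + 0.00062j
  m=+3: Y*=0.37064 + 0.18888j  Y=0.37936 + 0.17340j  product 0.10786 + 0.13592j
Total Σ_m = 0.06344 + 0.00000j. Multiply by 1.795196: 0.11389 + 0.00000j. P_3(cos γ) = 0.113891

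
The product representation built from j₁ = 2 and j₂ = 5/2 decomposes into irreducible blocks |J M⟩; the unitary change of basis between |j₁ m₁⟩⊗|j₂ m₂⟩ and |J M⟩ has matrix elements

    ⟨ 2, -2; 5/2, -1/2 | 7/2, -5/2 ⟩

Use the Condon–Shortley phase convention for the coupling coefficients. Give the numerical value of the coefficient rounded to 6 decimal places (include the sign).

triangle: 1!×3!×4!/9! = 144/362880
(j±m)!: 0!×4!×2!×3!×1!×6! = 207360
prefactor² = (2J+1)×Δ×N² = 4608/7
  k=1: −1/(1!×0!×3!×1!×0!×3!) = -1/36
Σ = -1/36  ⇒  CG² = 4608/7×(-1/36)² = 32/63
CG = −√(32/63) = -0.712697

-0.712697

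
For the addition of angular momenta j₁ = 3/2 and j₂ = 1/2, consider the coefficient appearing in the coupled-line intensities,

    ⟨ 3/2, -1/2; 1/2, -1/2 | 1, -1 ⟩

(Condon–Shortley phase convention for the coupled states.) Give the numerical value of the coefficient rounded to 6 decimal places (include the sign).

+0.500000

√[3·1!2!0!/4! · 1!2!0!1!0!2!] = √(1)
  +(−1)^0/∏(0,1,2,0,0,0)! = 1/2  (running 1/2)
⟨..|..⟩ = √(1)·(1/2) = +0.500000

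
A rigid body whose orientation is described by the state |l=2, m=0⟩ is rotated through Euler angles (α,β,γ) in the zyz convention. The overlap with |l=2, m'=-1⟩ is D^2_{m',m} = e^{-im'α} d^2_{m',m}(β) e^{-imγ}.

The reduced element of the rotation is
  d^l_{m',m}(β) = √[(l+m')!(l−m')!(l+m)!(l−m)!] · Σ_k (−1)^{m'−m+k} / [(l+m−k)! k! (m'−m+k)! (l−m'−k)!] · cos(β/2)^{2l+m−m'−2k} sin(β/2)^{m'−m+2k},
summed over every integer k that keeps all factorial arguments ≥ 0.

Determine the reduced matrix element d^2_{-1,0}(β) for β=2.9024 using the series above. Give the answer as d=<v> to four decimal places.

d^2_{-1,0}(β=2.9024) via the finite sum:
c=cos(2.902400/2)=0.119311, s=sin(2.902400/2)=0.992857; N=√[1·6·2·2]=4.898979
k: max(0,(0)−(-1))=1 … min(2+(0),2−(-1))=2
  k=1: (−1)^0·4.8990/(2)·0.1193^3·0.9929^1 = +0.004131
  k=2: (−1)^1·4.8990/(2)·0.1193^1·0.9929^3 = -0.286034
d^2_{-1,0}(2.9024) = +0.004131 -0.286034 = -0.281903

d=-0.2819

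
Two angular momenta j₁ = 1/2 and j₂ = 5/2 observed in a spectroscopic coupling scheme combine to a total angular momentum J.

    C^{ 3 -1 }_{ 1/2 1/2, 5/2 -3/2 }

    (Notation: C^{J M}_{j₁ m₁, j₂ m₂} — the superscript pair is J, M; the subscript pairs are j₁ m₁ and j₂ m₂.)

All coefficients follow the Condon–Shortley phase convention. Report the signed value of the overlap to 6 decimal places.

+√(1/3) = +0.577350

√[7·0!1!5!/7! · 1!0!1!4!2!4!] = √(192)
  +(−1)^0/∏(0,0,0,1,1,4)! = 1/24  (running 1/24)
⟨..|..⟩ = √(192)·(1/24) = +0.577350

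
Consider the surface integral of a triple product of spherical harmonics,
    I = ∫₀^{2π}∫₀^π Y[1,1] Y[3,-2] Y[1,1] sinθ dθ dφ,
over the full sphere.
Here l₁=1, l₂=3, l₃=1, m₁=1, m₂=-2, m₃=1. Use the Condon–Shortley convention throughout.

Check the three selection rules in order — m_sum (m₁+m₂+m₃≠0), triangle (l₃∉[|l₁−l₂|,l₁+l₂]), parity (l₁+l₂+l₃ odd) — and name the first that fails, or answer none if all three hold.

azimuthal sum: 1 − 2 + 1 = 0  ✓
l₃ must lie in [2,4]; have l₃=1  ✗
L = 1 + 3 + 1 = 5 (odd)

triangle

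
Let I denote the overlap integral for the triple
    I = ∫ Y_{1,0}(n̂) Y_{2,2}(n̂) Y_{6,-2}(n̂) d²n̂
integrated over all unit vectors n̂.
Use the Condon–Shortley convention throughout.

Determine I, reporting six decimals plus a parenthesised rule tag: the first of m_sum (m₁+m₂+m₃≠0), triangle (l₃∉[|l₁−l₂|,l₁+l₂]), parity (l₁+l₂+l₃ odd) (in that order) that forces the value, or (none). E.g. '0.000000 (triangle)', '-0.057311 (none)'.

triangle: need 1≤l₃≤3, have 6; I=0

0.000000 (triangle)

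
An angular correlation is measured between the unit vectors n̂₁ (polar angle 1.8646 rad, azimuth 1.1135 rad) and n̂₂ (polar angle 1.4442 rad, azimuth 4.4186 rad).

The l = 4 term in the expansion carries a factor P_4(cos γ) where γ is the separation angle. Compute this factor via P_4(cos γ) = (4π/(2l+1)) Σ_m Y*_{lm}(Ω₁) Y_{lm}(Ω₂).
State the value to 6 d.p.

0.749500

Expand P_4 via completeness: Σ_{m} conj(Y_{4,m}) at Ω₁ times Y_{4,m} at Ω₂ —
  [-4]  conj(Y_{4,-4})(Ω₁) = -0.094906-0.359089i ; Y_{4,-4}(Ω₂) = +0.165157+0.395432i ; Δ = +0.126321-0.096835i
  [-3]  conj(Y_{4,-3})(Ω₁) = +0.311582+0.062806i ; Y_{4,-3}(Ω₂) = +0.119036-0.098131i ; Δ = +0.043253-0.023100i
  [-2]  conj(Y_{4,-2})(Ω₁) = +0.077212-0.100271i ; Y_{4,-2}(Ω₂) = +0.243408+0.162122i ; Δ = +0.035050-0.011889i
  [-1]  conj(Y_{4,-1})(Ω₁) = +0.139705+0.283905i ; Y_{4,-1}(Ω₂) = +0.049561-0.163815i ; Δ = +0.053432-0.008815i
  [+0]  conj(Y_{4,0})(Ω₁) = +0.077246-0.000000i ; Y_{4,0}(Ω₂) = +0.267707+0.000000i ; Δ = +0.020679+0.000000i
  [+1]  conj(Y_{4,1})(Ω₁) = -0.139705+0.283905i ; Y_{4,1}(Ω₂) = -0.049561-0.163815i ; Δ = +0.053432+0.008815i
  [+2]  conj(Y_{4,2})(Ω₁) = +0.077212+0.100271i ; Y_{4,2}(Ω₂) = +0.243408-0.162122i ; Δ = +0.035050+0.011889i
  [+3]  conj(Y_{4,3})(Ω₁) = -0.311582+0.062806i ; Y_{4,3}(Ω₂) = -0.119036-0.098131i ; Δ = +0.043253+0.023100i
  [+4]  conj(Y_{4,4})(Ω₁) = -0.094906+0.359089i ; Y_{4,4}(Ω₂) = +0.165157-0.395432i ; Δ = +0.126321+0.096835i
Accumulated sum +0.536790+0.000000i; after 4π/(2l+1) scaling, +0.749500+0.000000i ⇒ P_4 = 0.749500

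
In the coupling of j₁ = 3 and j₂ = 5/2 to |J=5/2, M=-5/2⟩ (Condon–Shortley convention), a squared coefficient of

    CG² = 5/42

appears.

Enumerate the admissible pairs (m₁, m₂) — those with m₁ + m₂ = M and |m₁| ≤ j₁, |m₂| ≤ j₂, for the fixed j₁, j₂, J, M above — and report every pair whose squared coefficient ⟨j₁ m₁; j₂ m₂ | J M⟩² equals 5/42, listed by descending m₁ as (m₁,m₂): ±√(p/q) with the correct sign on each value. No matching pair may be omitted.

(0,-5/2): +√(5/42)

Admissible pairs with m₁+m₂ = M = -5/2: (-3,1/2), (-2,-1/2), (-1,-3/2), (0,-5/2)
  (m₁,m₂)=(0,-5/2): CG² = 5/42, CG = +√(5/42)   ← matches the target
  (m₁,m₂)=(-1,-3/2): CG² = 2/7, CG = −√(2/7)
  (m₁,m₂)=(-2,-1/2): CG² = 5/14, CG = +√(5/14)
  (m₁,m₂)=(-3,1/2): CG² = 5/21, CG = −√(5/21)
Pairs with CG² = 5/42: (0,-5/2): +√(5/42)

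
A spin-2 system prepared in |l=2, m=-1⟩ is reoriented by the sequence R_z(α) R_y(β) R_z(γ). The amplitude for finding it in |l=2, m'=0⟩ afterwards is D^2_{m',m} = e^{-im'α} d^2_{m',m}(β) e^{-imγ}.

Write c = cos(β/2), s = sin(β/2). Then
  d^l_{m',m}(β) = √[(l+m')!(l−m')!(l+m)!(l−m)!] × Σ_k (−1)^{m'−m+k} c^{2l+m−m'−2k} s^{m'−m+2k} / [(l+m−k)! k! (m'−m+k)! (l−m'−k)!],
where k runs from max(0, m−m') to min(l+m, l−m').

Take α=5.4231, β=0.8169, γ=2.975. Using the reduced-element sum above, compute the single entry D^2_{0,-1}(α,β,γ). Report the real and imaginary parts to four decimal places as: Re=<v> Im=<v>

D^2_{0,-1}(5.4231,0.8169,2.9750) = e^{-i·0·5.4231}·d^2_{0,-1}(0.8169)·e^{-i·-1·2.9750}. Compute d first:
c=cos(0.816900/2)=0.917738, s=sin(0.816900/2)=0.397187; N=√[2·2·1·6]=4.898979
k∈{0,1} keeps every argument non-negative
  k=0: (−1)^1·4.8990/(2)·0.9177^3·0.3972^1 = -0.752015
  k=1: (−1)^2·4.8990/(2)·0.9177^1·0.3972^3 = +0.140858
d^2_{0,-1}(0.8169) = -0.752015 +0.140858 = -0.611157
Attach z-rotation phases: D = e^{-i(0)(5.4231)}·(-0.611157)·e^{-i(-1)(2.9750)} = +0.602696-0.101344i

Re=0.6027 Im=-0.1013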